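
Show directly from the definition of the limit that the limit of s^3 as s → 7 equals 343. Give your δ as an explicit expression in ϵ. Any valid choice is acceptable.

δ = min(1, ϵ/169)

Let ϵ > 0. We seek δ > 0 with 0 < |s − 7| < δ ⇒ |s^3 − 343| < ϵ.
Factor: s^3 − 343 = (s − 7)(s^2 + 7s + 49), so |s^3 − 343| = |s − 7|·|s^2 + 7s + 49|.
Impose δ ≤ 1 so that |s| < 8; then |s^2 + 7s + 49| ≤ 169.
Hence |s^3 − 343| ≤ 169|s − 7|, which is < ϵ once |s − 7| < ϵ/169.
Take δ = min(1, ϵ/169). If 0 < |s − 7| < δ then both bounds hold and |s^3 − 343| ≤ 169|s − 7| < 169·(ϵ/169) = ϵ.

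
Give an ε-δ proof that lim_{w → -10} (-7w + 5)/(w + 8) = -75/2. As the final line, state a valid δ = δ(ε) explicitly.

Let ε > 0 be given. We want δ > 0 with 0 < |w + 10| < δ ⇒ |(-7w + 5)/(w + 8) + 75/2| < ε.
Combining over a common denominator, (-7w + 5)/(w + 8) + 75/2 = [(-7w + 5)·(-2) − 75·(w + 8)] / [(-2)·(w + 8)] = -61(w + 10) / ((-2)(w + 8)).
So |(-7w + 5)/(w + 8) + 75/2| = 61|w + 10| / (2·|w + 8|).
Restrict δ ≤ 1. Then |w + 10| < 1 gives |w + 8| = |(w + 10) + (-2)| ≥ 2 − 1 = 1.
Hence |(-7w + 5)/(w + 8) + 75/2| < 61|w + 10|/(2·1) = (61/2)|w + 10|, which is < ε once |w + 10| < (2/61)ε.
Take δ = min(1, (2/61)ε). Then 0 < |w + 10| < δ forces both bounds, so |(-7w + 5)/(w + 8) + 75/2| < ε.

δ = min(1, (2/61)ε)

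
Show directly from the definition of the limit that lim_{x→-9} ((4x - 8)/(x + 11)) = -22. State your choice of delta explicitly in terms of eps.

delta = min(1, (1/26)eps)

Suppose eps > 0. We want delta > 0 with 0 < |x + 9| < delta ⇒ |(4x - 8)/(x + 11) + 22| < eps.
Combining over a common denominator, (4x - 8)/(x + 11) + 22 = [(4x - 8)·2 − (-44)·(x + 11)] / [2·(x + 11)] = 52(x + 9) / (2(x + 11)).
So |(4x - 8)/(x + 11) + 22| = 52|x + 9| / (2·|x + 11|).
Restrict delta ≤ 1. Then |x + 9| < 1 gives |x + 11| = |(x + 9) + 2| ≥ 2 − 1 = 1.
Hence |(4x - 8)/(x + 11) + 22| < 52|x + 9|/(2·1) = 26|x + 9|, which is < eps once |x + 9| < (1/26)eps.
Take delta = min(1, (1/26)eps). Then 0 < |x + 9| < delta forces both bounds, so |(4x - 8)/(x + 11) + 22| < eps.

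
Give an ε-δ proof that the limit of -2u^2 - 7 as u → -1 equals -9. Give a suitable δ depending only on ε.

Let ε > 0. We want δ > 0 such that 0 < |u + 1| < δ implies |(-2u^2 - 7) + 9| < ε.
(-2u^2 - 7) + 9 = -2u^2 + 2 = (u + 1)(-2u + 2).
So |(-2u^2 - 7) + 9| = |u + 1|·|-2u + 2|.
Assume first that |u + 1| < 1, so |u| < 2. Then |-2u + 2| ≤ 2·2 + 2 = 6.
Hence |(-2u^2 - 7) + 9| ≤ 6|u + 1| < ε provided |u + 1| < ε/6.
Take δ = min(1, ε/6). Then 0 < |u + 1| < δ gives both |u + 1| < 1 and |u + 1| < ε/6, so |(-2u^2 - 7) + 9| < ε.

δ = min(1, ε/6)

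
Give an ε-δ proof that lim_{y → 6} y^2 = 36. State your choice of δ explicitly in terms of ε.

Fix ε > 0. We seek δ > 0 with 0 < |y − 6| < δ ⇒ |y^2 − 36| < ε.
Factor: y^2 − 36 = (y − 6)(y + 6), so |y^2 − 36| = |y − 6|·|y + 6|.
Impose δ ≤ 1 so that |y| < 7; then |y + 6| ≤ 13.
Hence |y^2 − 36| ≤ 13|y − 6|, which is < ε once |y − 6| < ε/13.
Take δ = min(1, ε/13). If 0 < |y − 6| < δ then both bounds hold and |y^2 − 36| ≤ 13|y − 6| < 13·(ε/13) = ε.

δ = min(1, ε/13)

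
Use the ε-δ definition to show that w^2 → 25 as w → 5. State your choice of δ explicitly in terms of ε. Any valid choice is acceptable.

Suppose ε > 0. We seek δ > 0 with 0 < |w − 5| < δ ⇒ |w^2 − 25| < ε.
Factor: w^2 − 25 = (w − 5)(w + 5), so |w^2 − 25| = |w − 5|·|w + 5|.
Impose δ ≤ 1 so that |w| < 6; then |w + 5| ≤ 11.
Hence |w^2 − 25| ≤ 11|w − 5|, which is < ε once |w − 5| < ε/11.
Take δ = min(1, ε/11). If 0 < |w − 5| < δ then both bounds hold and |w^2 − 25| ≤ 11|w − 5| < 11·(ε/11) = ε.

δ = min(1, ε/11)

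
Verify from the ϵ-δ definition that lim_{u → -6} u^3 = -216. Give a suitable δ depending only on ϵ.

Fix ϵ > 0. We seek δ > 0 with 0 < |u + 6| < δ ⇒ |u^3 + 216| < ϵ.
Factor: u^3 + 216 = (u + 6)(u^2 - 6u + 36), so |u^3 + 216| = |u + 6|·|u^2 - 6u + 36|.
Restrict δ ≤ 1. Then |u + 6| < 1 gives |u| < 7, so by the triangle inequality |u^2 - 6u + 36| ≤ 7^2 + 6·7 + 36 = 127.
Hence |u^3 + 216| ≤ 127|u + 6|, which is < ϵ once |u + 6| < ϵ/127.
Take δ = min(1, ϵ/127). If 0 < |u + 6| < δ then both bounds hold and |u^3 + 216| ≤ 127|u + 6| < 127·(ϵ/127) = ϵ.

δ = min(1, ϵ/127)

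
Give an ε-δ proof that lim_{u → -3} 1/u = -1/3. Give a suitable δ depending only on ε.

Suppose ε > 0. We seek δ > 0 such that 0 < |u + 3| < δ implies |1/u + 1/3| < ε.
|1/u + 1/3| = |-3 − u|/(3·|u|) = |u + 3|/(3|u|).
Restrict δ ≤ 3/2. Then |u + 3| < 3/2 gives |u| > 3/2, so 3|u| > 9/2.
Then |1/u + 1/3| < |u + 3|/(9/2), which is < ε when |u + 3| < (9/2)ε.
Take δ = min(3/2, (9/2)ε). Then 0 < |u + 3| < δ gives both |u + 3| < 3/2 and |u + 3| < (9/2)ε, so |1/u + 1/3| < ε.

δ = min(3/2, (9/2)ε)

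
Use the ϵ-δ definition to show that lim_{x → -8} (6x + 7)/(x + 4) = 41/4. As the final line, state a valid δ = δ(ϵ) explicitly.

δ = min(2, (8/17)ϵ)

Suppose ϵ > 0. We want δ > 0 with 0 < |x + 8| < δ ⇒ |(6x + 7)/(x + 4) − (41/4)| < ϵ.
Combining over a common denominator, (6x + 7)/(x + 4) − (41/4) = [(6x + 7)·(-4) − (-41)·(x + 4)] / [(-4)·(x + 4)] = 17(x + 8) / ((-4)(x + 4)).
So |(6x + 7)/(x + 4) − (41/4)| = 17|x + 8| / (4·|x + 4|).
Require δ ≤ 2, so |x + 4| ≥ |-4| − |x + 8| > 4 − 2 = 2.
Hence |(6x + 7)/(x + 4) − (41/4)| < 17|x + 8|/(4·2) = (17/8)|x + 8|, which is < ϵ once |x + 8| < (8/17)ϵ.
Take δ = min(2, (8/17)ϵ). Then 0 < |x + 8| < δ forces both bounds, so |(6x + 7)/(x + 4) − (41/4)| < ϵ.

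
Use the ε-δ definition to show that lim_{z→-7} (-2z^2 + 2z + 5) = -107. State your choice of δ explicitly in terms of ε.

Let ε > 0 be given. We want δ > 0 such that 0 < |z + 7| < δ implies |(-2z^2 + 2z + 5) + 107| < ε.
(-2z^2 + 2z + 5) + 107 = -2z^2 + 2z + 112 = (z + 7)(-2z + 16).
So |(-2z^2 + 2z + 5) + 107| = |z + 7|·|-2z + 16|.
Assume first that |z + 7| < 1, so |z| < 8. Then |-2z + 16| ≤ 2·8 + 16 = 32.
Hence |(-2z^2 + 2z + 5) + 107| ≤ 32|z + 7| < ε provided |z + 7| < ε/32.
Take δ = min(1, ε/32). Then 0 < |z + 7| < δ gives both |z + 7| < 1 and |z + 7| < ε/32, so |(-2z^2 + 2z + 5) + 107| < ε.

δ = min(1, ε/32)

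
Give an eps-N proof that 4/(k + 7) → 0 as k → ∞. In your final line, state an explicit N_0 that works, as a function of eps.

Let eps > 0. For k ≥ 1, |4/(k + 7) − 0| = 4/(k + 7) ≤ 4/k.
We need 4/k < eps, i.e. k > 4/eps.
Take N_0 = 4/eps. If k > N_0 then |4/(k + 7)| ≤ 4/k < eps.

N_0 = 4/eps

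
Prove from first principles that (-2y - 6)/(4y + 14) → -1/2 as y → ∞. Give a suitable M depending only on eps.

Suppose eps > 0. We seek M > 0 such that y > M implies |(-2y - 6)/(4y + 14) + 1/2| < eps.
(-2y - 6)/(4y + 14) + 1/2 = (4(-2y - 6) − (-2)(4y + 14)) / (4(4y + 14)) = 4/(4(4y + 14)).
For y > 0 we have 4y + 14 > 4y, so |(-2y - 6)/(4y + 14) + 1/2| = 4/(4(4y + 14)) < 4/(4·4y) = (1/4)/y.
Thus |(-2y - 6)/(4y + 14) + 1/2| < eps whenever y > (1/4)/eps.
Take M = (1/4)/eps. If y > M then |(-2y - 6)/(4y + 14) + 1/2| < (1/4)/y < eps.

M = (1/4)/eps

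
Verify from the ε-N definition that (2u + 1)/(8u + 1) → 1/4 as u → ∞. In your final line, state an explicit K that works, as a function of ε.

Suppose ε > 0. We seek K > 0 such that u > K implies |(2u + 1)/(8u + 1) − (1/4)| < ε.
(2u + 1)/(8u + 1) − (1/4) = (8(2u + 1) − 2(8u + 1)) / (8(8u + 1)) = 6/(8(8u + 1)).
For u > 0 we have 8u + 1 > 8u, so |(2u + 1)/(8u + 1) − (1/4)| = 6/(8(8u + 1)) < 6/(8·8u) = (3/32)/u.
Thus |(2u + 1)/(8u + 1) − (1/4)| < ε whenever u > (3/32)/ε.
Take K = (3/32)/ε. If u > K then |(2u + 1)/(8u + 1) − (1/4)| < (3/32)/u < ε.

K = (3/32)/ε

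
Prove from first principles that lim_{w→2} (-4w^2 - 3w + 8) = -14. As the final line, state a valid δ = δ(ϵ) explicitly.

Let ϵ > 0 be given. We want δ > 0 such that 0 < |w − 2| < δ implies |(-4w^2 - 3w + 8) + 14| < ϵ.
(-4w^2 - 3w + 8) + 14 = -4w^2 - 3w + 22 = (w − 2)(-4w - 11).
So |(-4w^2 - 3w + 8) + 14| = |w − 2|·|-4w - 11|.
Assume first that |w − 2| < 1, so |w| < 3. Then |-4w - 11| ≤ 4·3 + 11 = 23.
Hence |(-4w^2 - 3w + 8) + 14| ≤ 23|w − 2| < ϵ provided |w − 2| < ϵ/23.
Take δ = min(1, ϵ/23). Then 0 < |w − 2| < δ gives both |w − 2| < 1 and |w − 2| < ϵ/23, so |(-4w^2 - 3w + 8) + 14| < ϵ.

δ = min(1, ϵ/23)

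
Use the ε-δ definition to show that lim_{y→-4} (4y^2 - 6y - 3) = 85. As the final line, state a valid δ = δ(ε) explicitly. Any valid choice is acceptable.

δ = min(2, ε/46)

Let ε > 0 be given. We want δ > 0 such that 0 < |y + 4| < δ implies |(4y^2 - 6y - 3) − 85| < ε.
(4y^2 - 6y - 3) − 85 = 4y^2 - 6y - 88 = (y + 4)(4y - 22).
So |(4y^2 - 6y - 3) − 85| = |y + 4|·|4y - 22|.
Require δ ≤ 2. Then |y + 4| < 2 gives |y| < 6, and by the triangle inequality |4y - 22| ≤ 4·6 + 22 = 46.
Hence |(4y^2 - 6y - 3) − 85| ≤ 46|y + 4| < ε provided |y + 4| < ε/46.
Take δ = min(2, ε/46). Then 0 < |y + 4| < δ gives both |y + 4| < 2 and |y + 4| < ε/46, so |(4y^2 - 6y - 3) − 85| < ε.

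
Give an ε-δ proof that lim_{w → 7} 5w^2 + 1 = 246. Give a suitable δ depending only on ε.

Fix ε > 0. We want δ > 0 such that 0 < |w − 7| < δ implies |(5w^2 + 1) − 246| < ε.
(5w^2 + 1) − 246 = 5w^2 - 245 = (w − 7)(5w + 35).
So |(5w^2 + 1) − 246| = |w − 7|·|5w + 35|.
Assume first that |w − 7| < 2, so |w| < 9. Then |5w + 35| ≤ 5·9 + 35 = 80.
Hence |(5w^2 + 1) − 246| ≤ 80|w − 7| < ε provided |w − 7| < ε/80.
Take δ = min(2, ε/80). Then 0 < |w − 7| < δ gives both |w − 7| < 2 and |w − 7| < ε/80, so |(5w^2 + 1) − 246| < ε.

δ = min(2, ε/80)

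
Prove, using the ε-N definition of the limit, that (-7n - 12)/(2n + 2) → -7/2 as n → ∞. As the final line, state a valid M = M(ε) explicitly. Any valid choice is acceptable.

Suppose ε > 0. For n ≥ 1, |(-7n - 12)/(2n + 2) + 7/2| = |-10|/(2(2n + 2)) = 10/(2(2n + 2)).
Since 2n + 2 ≥ 2n for n ≥ 1, this is ≤ 10/(2·2n) = (5/2)/n.
So |(-7n - 12)/(2n + 2) + 7/2| < ε whenever n > (5/2)/ε.
Take M = (5/2)/ε. If n > M then |(-7n - 12)/(2n + 2) + 7/2| ≤ (5/2)/n < ε.

M = (5/2)/ε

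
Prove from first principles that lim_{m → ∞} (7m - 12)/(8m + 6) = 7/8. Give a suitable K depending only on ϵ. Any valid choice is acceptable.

Suppose ϵ > 0. For m ≥ 1, |(7m - 12)/(8m + 6) − (7/8)| = |-138|/(8(8m + 6)) = 138/(8(8m + 6)).
Since 8m + 6 ≥ 8m for m ≥ 1, this is ≤ 138/(8·8m) = (69/32)/m.
So |(7m - 12)/(8m + 6) − (7/8)| < ϵ whenever m > (69/32)/ϵ.
Take K = (69/32)/ϵ. If m > K then |(7m - 12)/(8m + 6) − (7/8)| ≤ (69/32)/m < ϵ.

K = (69/32)/ϵ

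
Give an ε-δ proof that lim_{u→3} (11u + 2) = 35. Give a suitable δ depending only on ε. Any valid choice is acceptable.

δ = ε/11

Let ε > 0. We need δ > 0 so that 0 < |u − 3| < δ implies |(11u + 2) − 35| < ε.
Since (11u + 2) − 35 = 11(u − 3), we have |(11u + 2) − 35| = 11|u − 3|.
So 11|u − 3| < ε exactly when |u − 3| < ε/11.
Choosing δ = ε/11 gives |(11u + 2) − 35| = 11|u − 3| < ε whenever |u − 3| < δ.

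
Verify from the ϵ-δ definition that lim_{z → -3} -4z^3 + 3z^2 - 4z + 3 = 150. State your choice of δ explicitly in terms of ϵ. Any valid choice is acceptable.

δ = min(1, ϵ/173)

Let ϵ > 0 be given. We want δ > 0 such that 0 < |z + 3| < δ implies |(-4z^3 + 3z^2 - 4z + 3) − 150| < ϵ.
(-4z^3 + 3z^2 - 4z + 3) − 150 = -4z^3 + 3z^2 - 4z - 147 = (z + 3)(-4z^2 + 15z - 49).
So |(-4z^3 + 3z^2 - 4z + 3) − 150| = |z + 3|·|-4z^2 + 15z - 49|.
Require δ ≤ 1. Then |z + 3| < 1 gives |z| < 4, and by the triangle inequality |-4z^2 + 15z - 49| ≤ 4·4^2 + 15·4 + 49 = 173.
Hence |(-4z^3 + 3z^2 - 4z + 3) − 150| ≤ 173|z + 3| < ϵ provided |z + 3| < ϵ/173.
Take δ = min(1, ϵ/173). Then 0 < |z + 3| < δ gives both |z + 3| < 1 and |z + 3| < ϵ/173, so |(-4z^3 + 3z^2 - 4z + 3) − 150| < ϵ.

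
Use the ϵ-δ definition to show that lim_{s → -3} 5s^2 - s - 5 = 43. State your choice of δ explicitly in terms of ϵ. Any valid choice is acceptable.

Let ϵ > 0. We want δ > 0 such that 0 < |s + 3| < δ implies |(5s^2 - s - 5) − 43| < ϵ.
(5s^2 - s - 5) − 43 = 5s^2 - s - 48 = (s + 3)(5s - 16).
So |(5s^2 - s - 5) − 43| = |s + 3|·|5s - 16|.
Assume first that |s + 3| < 1, so |s| < 4. Then |5s - 16| ≤ 5·4 + 16 = 36.
Hence |(5s^2 - s - 5) − 43| ≤ 36|s + 3| < ϵ provided |s + 3| < ϵ/36.
Take δ = min(1, ϵ/36). Then 0 < |s + 3| < δ gives both |s + 3| < 1 and |s + 3| < ϵ/36, so |(5s^2 - s - 5) − 43| < ϵ.

δ = min(1, ϵ/36)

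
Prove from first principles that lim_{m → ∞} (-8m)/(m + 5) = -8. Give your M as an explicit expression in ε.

Let ε > 0. For m ≥ 1, |(-8m)/(m + 5) + 8| = |40|/((m + 5)) = 40/((m + 5)).
Since m + 5 ≥ m for m ≥ 1, this is ≤ 40/(m) = 40/m.
So |(-8m)/(m + 5) + 8| < ε whenever m > 40/ε.
Take M = 40/ε. If m > M then |(-8m)/(m + 5) + 8| ≤ 40/m < ε.

M = 40/ε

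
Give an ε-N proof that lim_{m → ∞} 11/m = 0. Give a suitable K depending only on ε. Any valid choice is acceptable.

K = 11/ε

Let ε > 0. For m ≥ 1, |11/m − 0| = 11/(m) ≤ 11/m.
We need 11/m < ε, i.e. m > 11/ε.
Take K = 11/ε. If m > K then |11/m| ≤ 11/m < ε.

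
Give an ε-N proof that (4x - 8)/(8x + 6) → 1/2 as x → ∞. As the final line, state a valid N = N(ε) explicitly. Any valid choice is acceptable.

N = (11/8)/ε

Fix ε > 0. We seek N > 0 such that x > N implies |(4x - 8)/(8x + 6) − (1/2)| < ε.
(4x - 8)/(8x + 6) − (1/2) = (8(4x - 8) − 4(8x + 6)) / (8(8x + 6)) = -88/(8(8x + 6)).
For x > 0 we have 8x + 6 > 8x, so |(4x - 8)/(8x + 6) − (1/2)| = 88/(8(8x + 6)) < 88/(8·8x) = (11/8)/x.
Thus |(4x - 8)/(8x + 6) − (1/2)| < ε whenever x > (11/8)/ε.
Take N = (11/8)/ε. If x > N then |(4x - 8)/(8x + 6) − (1/2)| < (11/8)/x < ε.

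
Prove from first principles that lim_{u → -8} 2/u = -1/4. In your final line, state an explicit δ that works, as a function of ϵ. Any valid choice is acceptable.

δ = min(4, 16ϵ)

Let ϵ > 0. We seek δ > 0 such that 0 < |u + 8| < δ implies |2/u + 1/4| < ϵ.
|2/u + 1/4| = 2·|-8 − u|/(8·|u|) = 2|u + 8|/(8|u|).
Require δ ≤ 4 so that |u| > 8 − 4 = 4, hence 8|u| > 32.
Then |2/u + 1/4| < 2|u + 8|/32, which is < ϵ when |u + 8| < 16ϵ.
Take δ = min(4, 16ϵ). Then 0 < |u + 8| < δ gives both |u + 8| < 4 and |u + 8| < 16ϵ, so |2/u + 1/4| < ϵ.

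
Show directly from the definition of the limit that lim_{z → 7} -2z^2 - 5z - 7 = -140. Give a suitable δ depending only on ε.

Let ε > 0. We want δ > 0 such that 0 < |z − 7| < δ implies |(-2z^2 - 5z - 7) + 140| < ε.
(-2z^2 - 5z - 7) + 140 = -2z^2 - 5z + 133 = (z − 7)(-2z - 19).
So |(-2z^2 - 5z - 7) + 140| = |z − 7|·|-2z - 19|.
Assume first that |z − 7| < 1, so |z| < 8. Then |-2z - 19| ≤ 2·8 + 19 = 35.
Hence |(-2z^2 - 5z - 7) + 140| ≤ 35|z − 7| < ε provided |z − 7| < ε/35.
Choosing δ = min(1, ε/35) ensures both conditions, hence |(-2z^2 - 5z - 7) + 140| < ε.

δ = min(1, ε/35)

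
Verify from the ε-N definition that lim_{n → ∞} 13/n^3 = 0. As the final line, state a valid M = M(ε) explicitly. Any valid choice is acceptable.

Suppose ε > 0. For n ≥ 1, |13/n^3 − 0| = 13/n^3.
13/n^3 < ε ⇔ n^3 > 13/ε ⇔ n > (13/ε)^{1/3}.
Take M = (13/ε)^{1/3}. Then n > M implies 13/n^3 < ε.

M = (13/ε)^{1/3}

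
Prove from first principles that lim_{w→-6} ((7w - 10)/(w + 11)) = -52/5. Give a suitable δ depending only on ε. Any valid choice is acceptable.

δ = min(5/2, (25/174)ε)

Suppose ε > 0. We want δ > 0 with 0 < |w + 6| < δ ⇒ |(7w - 10)/(w + 11) + 52/5| < ε.
Combining over a common denominator, (7w - 10)/(w + 11) + 52/5 = [(7w - 10)·5 − (-52)·(w + 11)] / [5·(w + 11)] = 87(w + 6) / (5(w + 11)).
So |(7w - 10)/(w + 11) + 52/5| = 87|w + 6| / (5·|w + 11|).
Require δ ≤ 5/2, so |w + 11| ≥ |5| − |w + 6| > 5 − 5/2 = 5/2.
Hence |(7w - 10)/(w + 11) + 52/5| < 87|w + 6|/(5·(5/2)) = (174/25)|w + 6|, which is < ε once |w + 6| < (25/174)ε.
Take δ = min(5/2, (25/174)ε). Then 0 < |w + 6| < δ forces both bounds, so |(7w - 10)/(w + 11) + 52/5| < ε.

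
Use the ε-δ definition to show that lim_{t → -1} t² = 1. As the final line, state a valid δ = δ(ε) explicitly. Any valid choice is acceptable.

Suppose ε > 0. We seek δ > 0 with 0 < |t + 1| < δ ⇒ |t² − 1| < ε.
Factor: t² − 1 = (t + 1)(t - 1), so |t² − 1| = |t + 1|·|t - 1|.
Impose δ ≤ 2 so that |t| < 3; then |t - 1| ≤ 4.
Hence |t² − 1| ≤ 4|t + 1|, which is < ε once |t + 1| < ε/4.
Take δ = min(2, ε/4). If 0 < |t + 1| < δ then both bounds hold and |t² − 1| ≤ 4|t + 1| < 4·(ε/4) = ε.

δ = min(2, ε/4)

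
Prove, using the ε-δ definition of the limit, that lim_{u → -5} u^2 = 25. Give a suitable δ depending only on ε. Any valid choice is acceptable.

Let ε > 0. We seek δ > 0 with 0 < |u + 5| < δ ⇒ |u^2 − 25| < ε.
Factor: u^2 − 25 = (u + 5)(u - 5), so |u^2 − 25| = |u + 5|·|u - 5|.
Restrict δ ≤ 1. Then |u + 5| < 1 gives |u| < 6, so by the triangle inequality |u - 5| ≤ 6 + 5 = 11.
Hence |u^2 − 25| ≤ 11|u + 5|, which is < ε once |u + 5| < ε/11.
Take δ = min(1, ε/11). If 0 < |u + 5| < δ then both bounds hold and |u^2 − 25| ≤ 11|u + 5| < 11·(ε/11) = ε.

δ = min(1, ε/11)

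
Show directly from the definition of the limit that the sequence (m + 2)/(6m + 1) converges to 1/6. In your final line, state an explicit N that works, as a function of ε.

Let ε > 0 be given. For m ≥ 1, |(m + 2)/(6m + 1) − (1/6)| = |11|/(6(6m + 1)) = 11/(6(6m + 1)).
Since 6m + 1 ≥ 6m for m ≥ 1, this is ≤ 11/(6·6m) = (11/36)/m.
So |(m + 2)/(6m + 1) − (1/6)| < ε whenever m > (11/36)/ε.
Take N = (11/36)/ε. If m > N then |(m + 2)/(6m + 1) − (1/6)| ≤ (11/36)/m < ε.

N = (11/36)/ε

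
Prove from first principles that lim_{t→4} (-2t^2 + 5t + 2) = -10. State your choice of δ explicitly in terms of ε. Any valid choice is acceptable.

δ = min(1, ε/13)

Fix ε > 0. We want δ > 0 such that 0 < |t − 4| < δ implies |(-2t^2 + 5t + 2) + 10| < ε.
(-2t^2 + 5t + 2) + 10 = -2t^2 + 5t + 12 = (t − 4)(-2t - 3).
So |(-2t^2 + 5t + 2) + 10| = |t − 4|·|-2t - 3|.
Assume first that |t − 4| < 1, so |t| < 5. Then |-2t - 3| ≤ 2·5 + 3 = 13.
Hence |(-2t^2 + 5t + 2) + 10| ≤ 13|t − 4| < ε provided |t − 4| < ε/13.
Take δ = min(1, ε/13). Then 0 < |t − 4| < δ gives both |t − 4| < 1 and |t − 4| < ε/13, so |(-2t^2 + 5t + 2) + 10| < ε.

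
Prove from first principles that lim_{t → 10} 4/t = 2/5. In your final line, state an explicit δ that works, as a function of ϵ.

Fix ϵ > 0. We seek δ > 0 such that 0 < |t − 10| < δ implies |4/t − (2/5)| < ϵ.
|4/t − (2/5)| = 4·|10 − t|/(10·|t|) = 4|t − 10|/(10|t|).
Restrict δ ≤ 5. Then |t − 10| < 5 gives |t| > 5, so 10|t| > 50.
Then |4/t − (2/5)| < 4|t − 10|/50, which is < ϵ when |t − 10| < (25/2)ϵ.
Take δ = min(5, (25/2)ϵ). Then 0 < |t − 10| < δ gives both |t − 10| < 5 and |t − 10| < (25/2)ϵ, so |4/t − (2/5)| < ϵ.

δ = min(5, (25/2)ϵ)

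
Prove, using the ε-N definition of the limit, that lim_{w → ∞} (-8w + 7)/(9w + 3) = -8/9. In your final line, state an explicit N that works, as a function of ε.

N = (29/27)/ε

Fix ε > 0. We seek N > 0 such that w > N implies |(-8w + 7)/(9w + 3) + 8/9| < ε.
(-8w + 7)/(9w + 3) + 8/9 = (9(-8w + 7) − (-8)(9w + 3)) / (9(9w + 3)) = 87/(9(9w + 3)).
For w > 0 we have 9w + 3 > 9w, so |(-8w + 7)/(9w + 3) + 8/9| = 87/(9(9w + 3)) < 87/(9·9w) = (29/27)/w.
Thus |(-8w + 7)/(9w + 3) + 8/9| < ε whenever w > (29/27)/ε.
Take N = (29/27)/ε. If w > N then |(-8w + 7)/(9w + 3) + 8/9| < (29/27)/w < ε.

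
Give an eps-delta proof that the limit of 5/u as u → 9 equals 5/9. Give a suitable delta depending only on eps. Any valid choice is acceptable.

Fix eps > 0. We seek delta > 0 such that 0 < |u − 9| < delta implies |5/u − (5/9)| < eps.
|5/u − (5/9)| = 5·|9 − u|/(9·|u|) = 5|u − 9|/(9|u|).
Restrict delta ≤ 9/2. Then |u − 9| < 9/2 gives |u| > 9/2, so 9|u| > 81/2.
Then |5/u − (5/9)| < 5|u − 9|/(81/2), which is < eps when |u − 9| < (81/10)eps.
Take delta = min(9/2, (81/10)eps). Then 0 < |u − 9| < delta gives both |u − 9| < 9/2 and |u − 9| < (81/10)eps, so |5/u − (5/9)| < eps.

delta = min(9/2, (81/10)eps)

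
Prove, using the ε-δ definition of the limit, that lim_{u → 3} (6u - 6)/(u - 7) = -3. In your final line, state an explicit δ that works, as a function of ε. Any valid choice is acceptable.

δ = min(2, (2/9)ε)

Let ε > 0 be given. We want δ > 0 with 0 < |u − 3| < δ ⇒ |(6u - 6)/(u - 7) + 3| < ε.
Combining over a common denominator, (6u - 6)/(u - 7) + 3 = [(6u - 6)·(-4) − 12·(u - 7)] / [(-4)·(u - 7)] = -36(u − 3) / ((-4)(u - 7)).
So |(6u - 6)/(u - 7) + 3| = 36|u − 3| / (4·|u − 7|).
Restrict δ ≤ 2. Then |u − 3| < 2 gives |u − 7| = |(u − 3) + (-4)| ≥ 4 − 2 = 2.
Hence |(6u - 6)/(u - 7) + 3| < 36|u − 3|/(4·2) = (9/2)|u − 3|, which is < ε once |u − 3| < (2/9)ε.
Take δ = min(2, (2/9)ε). Then 0 < |u − 3| < δ forces both bounds, so |(6u - 6)/(u - 7) + 3| < ε.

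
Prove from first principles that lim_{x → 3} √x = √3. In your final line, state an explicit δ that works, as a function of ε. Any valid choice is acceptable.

δ = min(3, √3·ε)

Fix ε > 0. We want δ > 0 such that 0 < |x − 3| < δ implies |√x − √3| < ε.
Rationalise: √x − √3 = (x − 3)/(√x + √3), so |√x − √3| = |x − 3|/(√x + √3).
Restrict δ ≤ 3 so that |x − 3| < 3 forces x > 0, and then √x + √3 > √3.
Hence |√x − √3| < |x − 3|/√3, which is < ε once |x − 3| < √3·ε.
Take δ = min(3, √3·ε). If 0 < |x − 3| < δ then x > 0 and |√x − √3| < |x − 3|/√3 < ε.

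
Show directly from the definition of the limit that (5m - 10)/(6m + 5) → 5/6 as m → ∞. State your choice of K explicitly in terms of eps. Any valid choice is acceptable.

K = (85/36)/eps

Fix eps > 0. For m ≥ 1, |(5m - 10)/(6m + 5) − (5/6)| = |-85|/(6(6m + 5)) = 85/(6(6m + 5)).
Since 6m + 5 ≥ 6m for m ≥ 1, this is ≤ 85/(6·6m) = (85/36)/m.
So |(5m - 10)/(6m + 5) − (5/6)| < eps whenever m > (85/36)/eps.
Take K = (85/36)/eps. If m > K then |(5m - 10)/(6m + 5) − (5/6)| ≤ (85/36)/m < eps.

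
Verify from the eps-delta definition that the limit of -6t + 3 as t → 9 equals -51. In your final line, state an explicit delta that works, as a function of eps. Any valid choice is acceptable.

Let eps > 0. We need delta > 0 so that 0 < |t − 9| < delta implies |(-6t + 3) + 51| < eps.
Since (-6t + 3) + 51 = -6(t − 9), we have |(-6t + 3) + 51| = 6|t − 9|.
Thus it suffices that |t − 9| < eps/6.
Take delta = eps/6. If 0 < |t − 9| < delta then |(-6t + 3) + 51| = 6|t − 9| < 6·(eps/6) = eps.

delta = eps/6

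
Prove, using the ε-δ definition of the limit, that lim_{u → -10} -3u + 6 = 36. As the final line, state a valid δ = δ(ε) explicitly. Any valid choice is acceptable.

δ = ε/3

Let ε > 0 be given. We need δ > 0 so that 0 < |u + 10| < δ implies |(-3u + 6) − 36| < ε.
|(-3u + 6) − 36| = |-3u - 30| = 3|u + 10|.
So 3|u + 10| < ε exactly when |u + 10| < ε/3.
Choosing δ = ε/3 gives |(-3u + 6) − 36| = 3|u + 10| < ε whenever |u + 10| < δ.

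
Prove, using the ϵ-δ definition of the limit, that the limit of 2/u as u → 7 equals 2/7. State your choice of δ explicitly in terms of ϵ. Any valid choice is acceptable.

Suppose ϵ > 0. We seek δ > 0 such that 0 < |u − 7| < δ implies |2/u − (2/7)| < ϵ.
|2/u − (2/7)| = 2·|7 − u|/(7·|u|) = 2|u − 7|/(7|u|).
Require δ ≤ 7/2 so that |u| > 7 − 7/2 = 7/2, hence 7|u| > 49/2.
Then |2/u − (2/7)| < 2|u − 7|/(49/2), which is < ϵ when |u − 7| < (49/4)ϵ.
Take δ = min(7/2, (49/4)ϵ). Then 0 < |u − 7| < δ gives both |u − 7| < 7/2 and |u − 7| < (49/4)ϵ, so |2/u − (2/7)| < ϵ.

δ = min(7/2, (49/4)ϵ)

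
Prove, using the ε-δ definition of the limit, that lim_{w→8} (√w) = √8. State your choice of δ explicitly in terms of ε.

Suppose ε > 0. We want δ > 0 such that 0 < |w − 8| < δ implies |√w − √8| < ε.
Multiplying by the conjugate, |√w − √8| = |w − 8|/(√w + √8).
Restrict δ ≤ 8 so that |w − 8| < 8 forces w > 0, and then √w + √8 > √8.
Hence |√w − √8| < |w − 8|/√8, which is < ε once |w − 8| < √8·ε.
Take δ = min(8, √8·ε). If 0 < |w − 8| < δ then w > 0 and |√w − √8| < |w − 8|/√8 < ε.

δ = min(8, √8·ε)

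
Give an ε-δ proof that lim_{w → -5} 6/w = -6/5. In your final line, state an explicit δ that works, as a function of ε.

Suppose ε > 0. We seek δ > 0 such that 0 < |w + 5| < δ implies |6/w + 6/5| < ε.
|6/w + 6/5| = 6·|-5 − w|/(5·|w|) = 6|w + 5|/(5|w|).
Restrict δ ≤ 5/2. Then |w + 5| < 5/2 gives |w| > 5/2, so 5|w| > 25/2.
Then |6/w + 6/5| < 6|w + 5|/(25/2), which is < ε when |w + 5| < (25/12)ε.
Take δ = min(5/2, (25/12)ε). Then 0 < |w + 5| < δ gives both |w + 5| < 5/2 and |w + 5| < (25/12)ε, so |6/w + 6/5| < ε.

δ = min(5/2, (25/12)ε)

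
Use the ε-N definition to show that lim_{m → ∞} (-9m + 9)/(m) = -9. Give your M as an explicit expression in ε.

M = 9/ε

Suppose ε > 0. For m ≥ 1, |(-9m + 9)/(m) + 9| = |9|/((m)) = 9/((m)).
Since m ≥ m for m ≥ 1, this is ≤ 9/(m) = 9/m.
So |(-9m + 9)/(m) + 9| < ε whenever m > 9/ε.
Take M = 9/ε. If m > M then |(-9m + 9)/(m) + 9| ≤ 9/m < ε.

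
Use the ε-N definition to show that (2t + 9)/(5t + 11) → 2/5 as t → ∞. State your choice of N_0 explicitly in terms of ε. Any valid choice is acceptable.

Let ε > 0. We seek N_0 > 0 such that t > N_0 implies |(2t + 9)/(5t + 11) − (2/5)| < ε.
(2t + 9)/(5t + 11) − (2/5) = (5(2t + 9) − 2(5t + 11)) / (5(5t + 11)) = 23/(5(5t + 11)).
For t > 0 we have 5t + 11 > 5t, so |(2t + 9)/(5t + 11) − (2/5)| = 23/(5(5t + 11)) < 23/(5·5t) = (23/25)/t.
Thus |(2t + 9)/(5t + 11) − (2/5)| < ε whenever t > (23/25)/ε.
Take N_0 = (23/25)/ε. If t > N_0 then |(2t + 9)/(5t + 11) − (2/5)| < (23/25)/t < ε.

N_0 = (23/25)/ε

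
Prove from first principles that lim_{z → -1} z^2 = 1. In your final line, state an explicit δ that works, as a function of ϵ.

Let ϵ > 0. We seek δ > 0 with 0 < |z + 1| < δ ⇒ |z^2 − 1| < ϵ.
Factor: z^2 − 1 = (z + 1)(z - 1), so |z^2 − 1| = |z + 1|·|z - 1|.
Impose δ ≤ 1 so that |z| < 2; then |z - 1| ≤ 3.
Hence |z^2 − 1| ≤ 3|z + 1|, which is < ϵ once |z + 1| < ϵ/3.
Take δ = min(1, ϵ/3). If 0 < |z + 1| < δ then both bounds hold and |z^2 − 1| ≤ 3|z + 1| < 3·(ϵ/3) = ϵ.

δ = min(1, ϵ/3)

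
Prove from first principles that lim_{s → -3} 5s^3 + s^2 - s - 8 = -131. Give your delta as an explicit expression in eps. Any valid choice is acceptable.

Let eps > 0. We want delta > 0 such that 0 < |s + 3| < delta implies |(5s^3 + s^2 - s - 8) + 131| < eps.
(5s^3 + s^2 - s - 8) + 131 = 5s^3 + s^2 - s + 123 = (s + 3)(5s^2 - 14s + 41).
So |(5s^3 + s^2 - s - 8) + 131| = |s + 3|·|5s^2 - 14s + 41|.
Require delta ≤ 1. Then |s + 3| < 1 gives |s| < 4, and by the triangle inequality |5s^2 - 14s + 41| ≤ 5·4^2 + 14·4 + 41 = 177.
Hence |(5s^3 + s^2 - s - 8) + 131| ≤ 177|s + 3| < eps provided |s + 3| < eps/177.
Choosing delta = min(1, eps/177) ensures both conditions, hence |(5s^3 + s^2 - s - 8) + 131| < eps.

delta = min(1, eps/177)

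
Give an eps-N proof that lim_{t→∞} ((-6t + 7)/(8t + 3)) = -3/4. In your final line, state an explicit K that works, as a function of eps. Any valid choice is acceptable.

K = (37/32)/eps

Let eps > 0 be given. We seek K > 0 such that t > K implies |(-6t + 7)/(8t + 3) + 3/4| < eps.
(-6t + 7)/(8t + 3) + 3/4 = (8(-6t + 7) − (-6)(8t + 3)) / (8(8t + 3)) = 74/(8(8t + 3)).
For t > 0 we have 8t + 3 > 8t, so |(-6t + 7)/(8t + 3) + 3/4| = 74/(8(8t + 3)) < 74/(8·8t) = (37/32)/t.
Thus |(-6t + 7)/(8t + 3) + 3/4| < eps whenever t > (37/32)/eps.
Take K = (37/32)/eps. If t > K then |(-6t + 7)/(8t + 3) + 3/4| < (37/32)/t < eps.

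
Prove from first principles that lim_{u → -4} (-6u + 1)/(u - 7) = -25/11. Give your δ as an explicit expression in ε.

Fix ε > 0. We want δ > 0 with 0 < |u + 4| < δ ⇒ |(-6u + 1)/(u - 7) + 25/11| < ε.
Combining over a common denominator, (-6u + 1)/(u - 7) + 25/11 = [(-6u + 1)·(-11) − 25·(u - 7)] / [(-11)·(u - 7)] = 41(u + 4) / ((-11)(u - 7)).
So |(-6u + 1)/(u - 7) + 25/11| = 41|u + 4| / (11·|u − 7|).
Restrict δ ≤ 11/2. Then |u + 4| < 11/2 gives |u − 7| = |(u + 4) + (-11)| ≥ 11 − 11/2 = 11/2.
Hence |(-6u + 1)/(u - 7) + 25/11| < 41|u + 4|/(11·(11/2)) = (82/121)|u + 4|, which is < ε once |u + 4| < (121/82)ε.
Take δ = min(11/2, (121/82)ε). Then 0 < |u + 4| < δ forces both bounds, so |(-6u + 1)/(u - 7) + 25/11| < ε.

δ = min(11/2, (121/82)ε)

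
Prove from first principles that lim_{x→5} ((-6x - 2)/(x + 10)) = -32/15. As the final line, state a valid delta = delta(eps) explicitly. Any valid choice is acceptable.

Suppose eps > 0. We want delta > 0 with 0 < |x − 5| < delta ⇒ |(-6x - 2)/(x + 10) + 32/15| < eps.
Combining over a common denominator, (-6x - 2)/(x + 10) + 32/15 = [(-6x - 2)·15 − (-32)·(x + 10)] / [15·(x + 10)] = -58(x − 5) / (15(x + 10)).
So |(-6x - 2)/(x + 10) + 32/15| = 58|x − 5| / (15·|x + 10|).
Require delta ≤ 15/2, so |x + 10| ≥ |15| − |x − 5| > 15 − 15/2 = 15/2.
Hence |(-6x - 2)/(x + 10) + 32/15| < 58|x − 5|/(15·(15/2)) = (116/225)|x − 5|, which is < eps once |x − 5| < (225/116)eps.
Take delta = min(15/2, (225/116)eps). Then 0 < |x − 5| < delta forces both bounds, so |(-6x - 2)/(x + 10) + 32/15| < eps.

delta = min(15/2, (225/116)eps)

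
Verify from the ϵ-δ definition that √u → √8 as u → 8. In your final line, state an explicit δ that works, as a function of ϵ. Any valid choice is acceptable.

Suppose ϵ > 0. We want δ > 0 such that 0 < |u − 8| < δ implies |√u − √8| < ϵ.
Multiplying by the conjugate, |√u − √8| = |u − 8|/(√u + √8).
Restrict δ ≤ 8 so that |u − 8| < 8 forces u > 0, and then √u + √8 > √8.
Hence |√u − √8| < |u − 8|/√8, which is < ϵ once |u − 8| < √8·ϵ.
Take δ = min(8, √8·ϵ). If 0 < |u − 8| < δ then u > 0 and |√u − √8| < |u − 8|/√8 < ϵ.

δ = min(8, √8·ϵ)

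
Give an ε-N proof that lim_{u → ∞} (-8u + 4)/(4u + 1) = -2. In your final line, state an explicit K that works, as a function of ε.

K = (3/2)/ε

Fix ε > 0. We seek K > 0 such that u > K implies |(-8u + 4)/(4u + 1) + 2| < ε.
(-8u + 4)/(4u + 1) + 2 = (4(-8u + 4) − (-8)(4u + 1)) / (4(4u + 1)) = 24/(4(4u + 1)).
For u > 0 we have 4u + 1 > 4u, so |(-8u + 4)/(4u + 1) + 2| = 24/(4(4u + 1)) < 24/(4·4u) = (3/2)/u.
Thus |(-8u + 4)/(4u + 1) + 2| < ε whenever u > (3/2)/ε.
Take K = (3/2)/ε. If u > K then |(-8u + 4)/(4u + 1) + 2| < (3/2)/u < ε.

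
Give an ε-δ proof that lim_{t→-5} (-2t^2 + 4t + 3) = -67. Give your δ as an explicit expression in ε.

δ = min(1, ε/26)

Let ε > 0. We want δ > 0 such that 0 < |t + 5| < δ implies |(-2t^2 + 4t + 3) + 67| < ε.
(-2t^2 + 4t + 3) + 67 = -2t^2 + 4t + 70 = (t + 5)(-2t + 14).
So |(-2t^2 + 4t + 3) + 67| = |t + 5|·|-2t + 14|.
Assume first that |t + 5| < 1, so |t| < 6. Then |-2t + 14| ≤ 2·6 + 14 = 26.
Hence |(-2t^2 + 4t + 3) + 67| ≤ 26|t + 5| < ε provided |t + 5| < ε/26.
Choosing δ = min(1, ε/26) ensures both conditions, hence |(-2t^2 + 4t + 3) + 67| < ε.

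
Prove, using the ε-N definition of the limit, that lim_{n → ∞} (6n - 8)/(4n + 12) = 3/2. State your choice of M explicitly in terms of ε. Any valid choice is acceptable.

M = (13/2)/ε

Let ε > 0 be given. For n ≥ 1, |(6n - 8)/(4n + 12) − (3/2)| = |-104|/(4(4n + 12)) = 104/(4(4n + 12)).
Since 4n + 12 ≥ 4n for n ≥ 1, this is ≤ 104/(4·4n) = (13/2)/n.
So |(6n - 8)/(4n + 12) − (3/2)| < ε whenever n > (13/2)/ε.
Take M = (13/2)/ε. If n > M then |(6n - 8)/(4n + 12) − (3/2)| ≤ (13/2)/n < ε.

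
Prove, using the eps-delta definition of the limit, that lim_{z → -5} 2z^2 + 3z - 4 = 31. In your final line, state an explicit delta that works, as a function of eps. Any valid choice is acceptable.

delta = min(2, eps/21)

Fix eps > 0. We want delta > 0 such that 0 < |z + 5| < delta implies |(2z^2 + 3z - 4) − 31| < eps.
(2z^2 + 3z - 4) − 31 = 2z^2 + 3z - 35 = (z + 5)(2z - 7).
So |(2z^2 + 3z - 4) − 31| = |z + 5|·|2z - 7|.
Require delta ≤ 2. Then |z + 5| < 2 gives |z| < 7, and by the triangle inequality |2z - 7| ≤ 2·7 + 7 = 21.
Hence |(2z^2 + 3z - 4) − 31| ≤ 21|z + 5| < eps provided |z + 5| < eps/21.
Choosing delta = min(2, eps/21) ensures both conditions, hence |(2z^2 + 3z - 4) − 31| < eps.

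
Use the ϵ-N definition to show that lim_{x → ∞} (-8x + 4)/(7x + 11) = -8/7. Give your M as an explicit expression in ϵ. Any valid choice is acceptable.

Let ϵ > 0. We seek M > 0 such that x > M implies |(-8x + 4)/(7x + 11) + 8/7| < ϵ.
(-8x + 4)/(7x + 11) + 8/7 = (7(-8x + 4) − (-8)(7x + 11)) / (7(7x + 11)) = 116/(7(7x + 11)).
For x > 0 we have 7x + 11 > 7x, so |(-8x + 4)/(7x + 11) + 8/7| = 116/(7(7x + 11)) < 116/(7·7x) = (116/49)/x.
Thus |(-8x + 4)/(7x + 11) + 8/7| < ϵ whenever x > (116/49)/ϵ.
Take M = (116/49)/ϵ. If x > M then |(-8x + 4)/(7x + 11) + 8/7| < (116/49)/x < ϵ.

M = (116/49)/ϵ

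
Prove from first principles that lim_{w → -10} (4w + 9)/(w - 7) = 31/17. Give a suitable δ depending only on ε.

Suppose ε > 0. We want δ > 0 with 0 < |w + 10| < δ ⇒ |(4w + 9)/(w - 7) − (31/17)| < ε.
Combining over a common denominator, (4w + 9)/(w - 7) − (31/17) = [(4w + 9)·(-17) − (-31)·(w - 7)] / [(-17)·(w - 7)] = -37(w + 10) / ((-17)(w - 7)).
So |(4w + 9)/(w - 7) − (31/17)| = 37|w + 10| / (17·|w − 7|).
Require δ ≤ 17/2, so |w − 7| ≥ |-17| − |w + 10| > 17 − 17/2 = 17/2.
Hence |(4w + 9)/(w - 7) − (31/17)| < 37|w + 10|/(17·(17/2)) = (74/289)|w + 10|, which is < ε once |w + 10| < (289/74)ε.
Take δ = min(17/2, (289/74)ε). Then 0 < |w + 10| < δ forces both bounds, so |(4w + 9)/(w - 7) − (31/17)| < ε.

δ = min(17/2, (289/74)ε)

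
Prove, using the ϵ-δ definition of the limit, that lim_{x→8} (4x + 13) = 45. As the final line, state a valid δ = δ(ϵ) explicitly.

Fix ϵ > 0. We need δ > 0 so that 0 < |x − 8| < δ implies |(4x + 13) − 45| < ϵ.
|(4x + 13) − 45| = |4x - 32| = 4|x − 8|.
So 4|x − 8| < ϵ exactly when |x − 8| < ϵ/4.
Take δ = ϵ/4. If 0 < |x − 8| < δ then |(4x + 13) − 45| = 4|x − 8| < 4·(ϵ/4) = ϵ.

δ = ϵ/4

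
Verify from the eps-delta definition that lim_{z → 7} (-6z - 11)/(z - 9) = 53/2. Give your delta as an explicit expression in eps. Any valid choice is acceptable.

delta = min(1, (2/65)eps)

Let eps > 0 be given. We want delta > 0 with 0 < |z − 7| < delta ⇒ |(-6z - 11)/(z - 9) − (53/2)| < eps.
Combining over a common denominator, (-6z - 11)/(z - 9) − (53/2) = [(-6z - 11)·(-2) − (-53)·(z - 9)] / [(-2)·(z - 9)] = 65(z − 7) / ((-2)(z - 9)).
So |(-6z - 11)/(z - 9) − (53/2)| = 65|z − 7| / (2·|z − 9|).
Restrict delta ≤ 1. Then |z − 7| < 1 gives |z − 9| = |(z − 7) + (-2)| ≥ 2 − 1 = 1.
Hence |(-6z - 11)/(z - 9) − (53/2)| < 65|z − 7|/(2·1) = (65/2)|z − 7|, which is < eps once |z − 7| < (2/65)eps.
Take delta = min(1, (2/65)eps). Then 0 < |z − 7| < delta forces both bounds, so |(-6z - 11)/(z - 9) − (53/2)| < eps.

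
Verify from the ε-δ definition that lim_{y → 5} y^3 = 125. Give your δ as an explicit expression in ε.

Let ε > 0 be given. We seek δ > 0 with 0 < |y − 5| < δ ⇒ |y^3 − 125| < ε.
Factor: y^3 − 125 = (y − 5)(y^2 + 5y + 25), so |y^3 − 125| = |y − 5|·|y^2 + 5y + 25|.
Impose δ ≤ 1 so that |y| < 6; then |y^2 + 5y + 25| ≤ 91.
Hence |y^3 − 125| ≤ 91|y − 5|, which is < ε once |y − 5| < ε/91.
Take δ = min(1, ε/91). If 0 < |y − 5| < δ then both bounds hold and |y^3 − 125| ≤ 91|y − 5| < 91·(ε/91) = ε.

δ = min(1, ε/91)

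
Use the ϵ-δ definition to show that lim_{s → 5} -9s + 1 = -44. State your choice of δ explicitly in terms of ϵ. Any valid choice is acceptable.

Suppose ϵ > 0. We need δ > 0 so that 0 < |s − 5| < δ implies |(-9s + 1) + 44| < ϵ.
|(-9s + 1) + 44| = |-9s + 45| = 9|s − 5|.
Thus it suffices that |s − 5| < ϵ/9.
Take δ = ϵ/9. If 0 < |s − 5| < δ then |(-9s + 1) + 44| = 9|s − 5| < 9·(ϵ/9) = ϵ.

δ = ϵ/9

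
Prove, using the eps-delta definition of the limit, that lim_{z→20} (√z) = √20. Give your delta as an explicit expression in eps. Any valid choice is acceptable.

delta = min(20, √20·eps)

Let eps > 0. We want delta > 0 such that 0 < |z − 20| < delta implies |√z − √20| < eps.
Multiplying by the conjugate, |√z − √20| = |z − 20|/(√z + √20).
Restrict delta ≤ 20 so that |z − 20| < 20 forces z > 0, and then √z + √20 > √20.
Hence |√z − √20| < |z − 20|/√20, which is < eps once |z − 20| < √20·eps.
Take delta = min(20, √20·eps). If 0 < |z − 20| < delta then z > 0 and |√z − √20| < |z − 20|/√20 < eps.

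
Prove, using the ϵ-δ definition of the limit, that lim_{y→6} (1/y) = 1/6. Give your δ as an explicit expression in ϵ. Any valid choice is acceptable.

Suppose ϵ > 0. We seek δ > 0 such that 0 < |y − 6| < δ implies |1/y − (1/6)| < ϵ.
|1/y − (1/6)| = |6 − y|/(6·|y|) = |y − 6|/(6|y|).
Restrict δ ≤ 3. Then |y − 6| < 3 gives |y| > 3, so 6|y| > 18.
Then |1/y − (1/6)| < |y − 6|/18, which is < ϵ when |y − 6| < 18ϵ.
Take δ = min(3, 18ϵ). Then 0 < |y − 6| < δ gives both |y − 6| < 3 and |y − 6| < 18ϵ, so |1/y − (1/6)| < ϵ.

δ = min(3, 18ϵ)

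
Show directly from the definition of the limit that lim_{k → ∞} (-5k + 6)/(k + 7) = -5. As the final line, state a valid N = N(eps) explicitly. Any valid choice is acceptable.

Let eps > 0 be given. For k ≥ 1, |(-5k + 6)/(k + 7) + 5| = |41|/((k + 7)) = 41/((k + 7)).
Since k + 7 ≥ k for k ≥ 1, this is ≤ 41/(k) = 41/k.
So |(-5k + 6)/(k + 7) + 5| < eps whenever k > 41/eps.
Take N = 41/eps. If k > N then |(-5k + 6)/(k + 7) + 5| ≤ 41/k < eps.

N = 41/eps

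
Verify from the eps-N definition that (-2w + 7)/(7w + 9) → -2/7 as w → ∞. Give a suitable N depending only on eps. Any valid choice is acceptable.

N = (67/49)/eps

Let eps > 0 be given. We seek N > 0 such that w > N implies |(-2w + 7)/(7w + 9) + 2/7| < eps.
(-2w + 7)/(7w + 9) + 2/7 = (7(-2w + 7) − (-2)(7w + 9)) / (7(7w + 9)) = 67/(7(7w + 9)).
For w > 0 we have 7w + 9 > 7w, so |(-2w + 7)/(7w + 9) + 2/7| = 67/(7(7w + 9)) < 67/(7·7w) = (67/49)/w.
Thus |(-2w + 7)/(7w + 9) + 2/7| < eps whenever w > (67/49)/eps.
Take N = (67/49)/eps. If w > N then |(-2w + 7)/(7w + 9) + 2/7| < (67/49)/w < eps.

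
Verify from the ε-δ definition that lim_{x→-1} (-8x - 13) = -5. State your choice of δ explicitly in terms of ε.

δ = ε/8

Let ε > 0 be given. We need δ > 0 so that 0 < |x + 1| < δ implies |(-8x - 13) + 5| < ε.
|(-8x - 13) + 5| = |-8x - 8| = 8|x + 1|.
Thus it suffices that |x + 1| < ε/8.
Choosing δ = ε/8 gives |(-8x - 13) + 5| = 8|x + 1| < ε whenever |x + 1| < δ.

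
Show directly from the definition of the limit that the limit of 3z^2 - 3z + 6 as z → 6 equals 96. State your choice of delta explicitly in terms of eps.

delta = min(2, eps/39)

Let eps > 0. We want delta > 0 such that 0 < |z − 6| < delta implies |(3z^2 - 3z + 6) − 96| < eps.
(3z^2 - 3z + 6) − 96 = 3z^2 - 3z - 90 = (z − 6)(3z + 15).
So |(3z^2 - 3z + 6) − 96| = |z − 6|·|3z + 15|.
Assume first that |z − 6| < 2, so |z| < 8. Then |3z + 15| ≤ 3·8 + 15 = 39.
Hence |(3z^2 - 3z + 6) − 96| ≤ 39|z − 6| < eps provided |z − 6| < eps/39.
Take delta = min(2, eps/39). Then 0 < |z − 6| < delta gives both |z − 6| < 2 and |z − 6| < eps/39, so |(3z^2 - 3z + 6) − 96| < eps.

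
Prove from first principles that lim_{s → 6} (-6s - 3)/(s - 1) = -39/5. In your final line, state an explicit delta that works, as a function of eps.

Suppose eps > 0. We want delta > 0 with 0 < |s − 6| < delta ⇒ |(-6s - 3)/(s - 1) + 39/5| < eps.
Combining over a common denominator, (-6s - 3)/(s - 1) + 39/5 = [(-6s - 3)·5 − (-39)·(s - 1)] / [5·(s - 1)] = 9(s − 6) / (5(s - 1)).
So |(-6s - 3)/(s - 1) + 39/5| = 9|s − 6| / (5·|s − 1|).
Restrict delta ≤ 5/2. Then |s − 6| < 5/2 gives |s − 1| = |(s − 6) + 5| ≥ 5 − 5/2 = 5/2.
Hence |(-6s - 3)/(s - 1) + 39/5| < 9|s − 6|/(5·(5/2)) = (18/25)|s − 6|, which is < eps once |s − 6| < (25/18)eps.
Take delta = min(5/2, (25/18)eps). Then 0 < |s − 6| < delta forces both bounds, so |(-6s - 3)/(s - 1) + 39/5| < eps.

delta = min(5/2, (25/18)eps)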